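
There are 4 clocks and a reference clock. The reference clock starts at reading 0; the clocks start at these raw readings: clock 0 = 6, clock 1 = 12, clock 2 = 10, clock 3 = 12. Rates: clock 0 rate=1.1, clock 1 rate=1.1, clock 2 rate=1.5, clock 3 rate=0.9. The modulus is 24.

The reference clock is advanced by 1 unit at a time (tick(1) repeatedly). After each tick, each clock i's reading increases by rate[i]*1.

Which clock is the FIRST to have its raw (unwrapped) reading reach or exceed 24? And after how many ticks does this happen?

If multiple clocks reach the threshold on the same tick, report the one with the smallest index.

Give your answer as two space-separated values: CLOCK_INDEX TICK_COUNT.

clock 0: start=6, rate=1.1, needs 24-6 = 18; ticks = ceil(18/1.1) = ceil(16.3636) = 17; reading at tick 17 = 6 + 1.1*17 = 24.7000
clock 1: start=12, rate=1.1, needs 24-12 = 12; ticks = ceil(12/1.1) = ceil(10.9091) = 11; reading at tick 11 = 12 + 1.1*11 = 24.1000
clock 2: start=10, rate=1.5, needs 24-10 = 14; ticks = ceil(14/1.5) = ceil(9.3333) = 10; reading at tick 10 = 10 + 1.5*10 = 25.0000
clock 3: start=12, rate=0.9, needs 24-12 = 12; ticks = ceil(12/0.9) = ceil(13.3333) = 14; reading at tick 14 = 12 + 0.9*14 = 24.6000
Minimum tick count = 10; winners = [2]; smallest index = 2

Answer: 2 10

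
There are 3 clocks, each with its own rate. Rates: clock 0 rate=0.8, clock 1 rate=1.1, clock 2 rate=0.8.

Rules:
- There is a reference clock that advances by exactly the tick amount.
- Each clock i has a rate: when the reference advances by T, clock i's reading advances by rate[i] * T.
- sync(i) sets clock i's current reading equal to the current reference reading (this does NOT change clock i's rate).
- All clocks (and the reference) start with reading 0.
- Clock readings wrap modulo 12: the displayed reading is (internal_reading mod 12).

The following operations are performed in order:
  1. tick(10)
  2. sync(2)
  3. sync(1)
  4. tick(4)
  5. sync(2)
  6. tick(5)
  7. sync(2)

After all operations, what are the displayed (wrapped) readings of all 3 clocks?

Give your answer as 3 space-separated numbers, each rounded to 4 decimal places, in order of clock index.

After op 1 tick(10): ref=10.0000 raw=[8.0000 11.0000 8.0000]
After op 2 sync(2): ref=10.0000 raw=[8.0000 11.0000 10.0000]
After op 3 sync(1): ref=10.0000 raw=[8.0000 10.0000 10.0000]
After op 4 tick(4): ref=14.0000 raw=[11.2000 14.4000 13.2000]
After op 5 sync(2): ref=14.0000 raw=[11.2000 14.4000 14.0000]
After op 6 tick(5): ref=19.0000 raw=[15.2000 19.9000 18.0000]
After op 7 sync(2): ref=19.0000 raw=[15.2000 19.9000 19.0000]
Wrap final raw readings (mod 12): 15.2000 mod 12 = 3.2000; 19.9000 mod 12 = 7.9000; 19.0000 mod 12 = 7.0000

Answer: 3.2000 7.9000 7.0000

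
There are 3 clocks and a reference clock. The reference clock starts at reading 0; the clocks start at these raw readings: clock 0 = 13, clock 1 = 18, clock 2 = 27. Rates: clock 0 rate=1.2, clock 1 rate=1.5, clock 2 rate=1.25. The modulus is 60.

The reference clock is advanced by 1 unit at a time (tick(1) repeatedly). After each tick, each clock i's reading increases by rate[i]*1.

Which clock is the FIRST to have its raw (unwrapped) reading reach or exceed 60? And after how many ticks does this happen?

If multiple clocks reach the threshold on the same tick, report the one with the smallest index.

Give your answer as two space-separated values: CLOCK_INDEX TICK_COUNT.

clock 0: start=13, rate=1.2, needs 60-13 = 47; ticks = ceil(47/1.2) = ceil(39.1667) = 40; reading at tick 40 = 13 + 1.2*40 = 61.0000
clock 1: start=18, rate=1.5, needs 60-18 = 42; ticks = ceil(42/1.5) = ceil(28.0000) = 28; reading at tick 28 = 18 + 1.5*28 = 60.0000
clock 2: start=27, rate=1.25, needs 60-27 = 33; ticks = ceil(33/1.25) = ceil(26.4000) = 27; reading at tick 27 = 27 + 1.25*27 = 60.7500
Minimum tick count = 27; winners = [2]; smallest index = 2

Answer: 2 27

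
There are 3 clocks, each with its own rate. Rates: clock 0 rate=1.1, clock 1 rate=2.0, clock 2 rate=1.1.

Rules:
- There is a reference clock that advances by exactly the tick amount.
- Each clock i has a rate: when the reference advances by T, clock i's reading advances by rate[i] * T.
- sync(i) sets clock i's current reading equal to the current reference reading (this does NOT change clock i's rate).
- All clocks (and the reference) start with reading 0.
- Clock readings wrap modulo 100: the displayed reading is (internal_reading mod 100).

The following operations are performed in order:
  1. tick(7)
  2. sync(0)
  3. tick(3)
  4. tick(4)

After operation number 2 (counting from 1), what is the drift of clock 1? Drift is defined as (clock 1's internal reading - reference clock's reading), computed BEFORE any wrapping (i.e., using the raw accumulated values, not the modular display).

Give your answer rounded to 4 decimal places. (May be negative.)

Answer: 7.0000

Derivation:
After op 1 tick(7): ref=7.0000 raw=[7.7000 14.0000 7.7000]
After op 2 sync(0): ref=7.0000 raw=[7.0000 14.0000 7.7000]
Drift of clock 1 after op 2: 14.0000 - 7.0000 = 7.0000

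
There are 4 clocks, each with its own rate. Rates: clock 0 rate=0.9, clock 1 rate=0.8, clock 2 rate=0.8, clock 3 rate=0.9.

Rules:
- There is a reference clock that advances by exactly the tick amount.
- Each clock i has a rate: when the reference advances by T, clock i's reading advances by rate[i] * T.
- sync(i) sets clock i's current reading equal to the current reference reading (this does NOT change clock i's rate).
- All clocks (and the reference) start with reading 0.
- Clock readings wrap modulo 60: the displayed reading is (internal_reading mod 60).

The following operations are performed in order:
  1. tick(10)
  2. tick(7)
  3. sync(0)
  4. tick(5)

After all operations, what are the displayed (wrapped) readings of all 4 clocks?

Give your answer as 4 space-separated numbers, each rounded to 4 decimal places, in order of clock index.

After op 1 tick(10): ref=10.0000 raw=[9.0000 8.0000 8.0000 9.0000]
After op 2 tick(7): ref=17.0000 raw=[15.3000 13.6000 13.6000 15.3000]
After op 3 sync(0): ref=17.0000 raw=[17.0000 13.6000 13.6000 15.3000]
After op 4 tick(5): ref=22.0000 raw=[21.5000 17.6000 17.6000 19.8000]
Wrap final raw readings (mod 60): 21.5000 mod 60 = 21.5000; 17.6000 mod 60 = 17.6000; 17.6000 mod 60 = 17.6000; 19.8000 mod 60 = 19.8000

Answer: 21.5000 17.6000 17.6000 19.8000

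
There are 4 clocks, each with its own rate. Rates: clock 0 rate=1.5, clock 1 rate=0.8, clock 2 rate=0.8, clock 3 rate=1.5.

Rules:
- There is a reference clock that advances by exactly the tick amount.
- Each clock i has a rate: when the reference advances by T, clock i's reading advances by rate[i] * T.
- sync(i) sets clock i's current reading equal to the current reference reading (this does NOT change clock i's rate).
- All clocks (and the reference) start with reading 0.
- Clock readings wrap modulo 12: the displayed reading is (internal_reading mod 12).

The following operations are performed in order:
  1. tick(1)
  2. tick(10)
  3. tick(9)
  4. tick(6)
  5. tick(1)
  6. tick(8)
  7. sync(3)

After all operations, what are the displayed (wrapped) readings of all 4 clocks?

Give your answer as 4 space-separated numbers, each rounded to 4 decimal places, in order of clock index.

After op 1 tick(1): ref=1.0000 raw=[1.5000 0.8000 0.8000 1.5000]
After op 2 tick(10): ref=11.0000 raw=[16.5000 8.8000 8.8000 16.5000]
After op 3 tick(9): ref=20.0000 raw=[30.0000 16.0000 16.0000 30.0000]
After op 4 tick(6): ref=26.0000 raw=[39.0000 20.8000 20.8000 39.0000]
After op 5 tick(1): ref=27.0000 raw=[40.5000 21.6000 21.6000 40.5000]
After op 6 tick(8): ref=35.0000 raw=[52.5000 28.0000 28.0000 52.5000]
After op 7 sync(3): ref=35.0000 raw=[52.5000 28.0000 28.0000 35.0000]
Wrap final raw readings (mod 12): 52.5000 mod 12 = 4.5000; 28.0000 mod 12 = 4.0000; 28.0000 mod 12 = 4.0000; 35.0000 mod 12 = 11.0000

Answer: 4.5000 4.0000 4.0000 11.0000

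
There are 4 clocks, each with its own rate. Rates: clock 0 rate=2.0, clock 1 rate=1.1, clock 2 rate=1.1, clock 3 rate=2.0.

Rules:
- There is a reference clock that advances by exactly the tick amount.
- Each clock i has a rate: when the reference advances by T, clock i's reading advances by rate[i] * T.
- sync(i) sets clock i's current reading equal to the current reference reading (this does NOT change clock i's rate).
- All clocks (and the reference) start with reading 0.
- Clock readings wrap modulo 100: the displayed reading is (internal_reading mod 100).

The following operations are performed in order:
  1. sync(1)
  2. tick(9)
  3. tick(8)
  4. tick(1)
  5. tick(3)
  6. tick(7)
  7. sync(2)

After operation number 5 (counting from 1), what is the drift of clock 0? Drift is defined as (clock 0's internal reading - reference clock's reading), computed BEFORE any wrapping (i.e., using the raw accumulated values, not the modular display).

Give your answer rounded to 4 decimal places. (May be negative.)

After op 1 sync(1): ref=0.0000 raw=[0.0000 0.0000 0.0000 0.0000]
After op 2 tick(9): ref=9.0000 raw=[18.0000 9.9000 9.9000 18.0000]
After op 3 tick(8): ref=17.0000 raw=[34.0000 18.7000 18.7000 34.0000]
After op 4 tick(1): ref=18.0000 raw=[36.0000 19.8000 19.8000 36.0000]
After op 5 tick(3): ref=21.0000 raw=[42.0000 23.1000 23.1000 42.0000]
Drift of clock 0 after op 5: 42.0000 - 21.0000 = 21.0000

Answer: 21.0000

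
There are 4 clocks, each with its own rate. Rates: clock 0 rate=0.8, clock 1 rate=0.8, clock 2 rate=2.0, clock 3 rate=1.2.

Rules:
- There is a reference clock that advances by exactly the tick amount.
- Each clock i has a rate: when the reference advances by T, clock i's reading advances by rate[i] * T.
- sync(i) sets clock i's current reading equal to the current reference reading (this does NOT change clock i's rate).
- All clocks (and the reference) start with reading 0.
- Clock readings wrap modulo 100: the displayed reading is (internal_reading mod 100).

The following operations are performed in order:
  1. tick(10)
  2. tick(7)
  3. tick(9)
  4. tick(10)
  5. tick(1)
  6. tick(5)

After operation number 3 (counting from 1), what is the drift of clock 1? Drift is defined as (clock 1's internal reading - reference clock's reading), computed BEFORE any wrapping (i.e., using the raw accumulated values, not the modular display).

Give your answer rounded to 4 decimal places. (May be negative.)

Answer: -5.2000

Derivation:
After op 1 tick(10): ref=10.0000 raw=[8.0000 8.0000 20.0000 12.0000]
After op 2 tick(7): ref=17.0000 raw=[13.6000 13.6000 34.0000 20.4000]
After op 3 tick(9): ref=26.0000 raw=[20.8000 20.8000 52.0000 31.2000]
Drift of clock 1 after op 3: 20.8000 - 26.0000 = -5.2000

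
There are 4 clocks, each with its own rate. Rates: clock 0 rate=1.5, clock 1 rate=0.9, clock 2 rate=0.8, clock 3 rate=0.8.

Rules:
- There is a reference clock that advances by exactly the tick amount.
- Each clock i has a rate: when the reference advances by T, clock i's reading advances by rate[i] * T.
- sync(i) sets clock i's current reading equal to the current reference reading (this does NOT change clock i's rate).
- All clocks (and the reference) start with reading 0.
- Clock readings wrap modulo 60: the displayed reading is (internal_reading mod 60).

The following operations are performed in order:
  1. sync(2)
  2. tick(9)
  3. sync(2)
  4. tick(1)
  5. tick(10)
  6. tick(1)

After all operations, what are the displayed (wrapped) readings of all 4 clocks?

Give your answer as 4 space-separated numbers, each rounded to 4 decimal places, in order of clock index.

After op 1 sync(2): ref=0.0000 raw=[0.0000 0.0000 0.0000 0.0000]
After op 2 tick(9): ref=9.0000 raw=[13.5000 8.1000 7.2000 7.2000]
After op 3 sync(2): ref=9.0000 raw=[13.5000 8.1000 9.0000 7.2000]
After op 4 tick(1): ref=10.0000 raw=[15.0000 9.0000 9.8000 8.0000]
After op 5 tick(10): ref=20.0000 raw=[30.0000 18.0000 17.8000 16.0000]
After op 6 tick(1): ref=21.0000 raw=[31.5000 18.9000 18.6000 16.8000]
Wrap final raw readings (mod 60): 31.5000 mod 60 = 31.5000; 18.9000 mod 60 = 18.9000; 18.6000 mod 60 = 18.6000; 16.8000 mod 60 = 16.8000

Answer: 31.5000 18.9000 18.6000 16.8000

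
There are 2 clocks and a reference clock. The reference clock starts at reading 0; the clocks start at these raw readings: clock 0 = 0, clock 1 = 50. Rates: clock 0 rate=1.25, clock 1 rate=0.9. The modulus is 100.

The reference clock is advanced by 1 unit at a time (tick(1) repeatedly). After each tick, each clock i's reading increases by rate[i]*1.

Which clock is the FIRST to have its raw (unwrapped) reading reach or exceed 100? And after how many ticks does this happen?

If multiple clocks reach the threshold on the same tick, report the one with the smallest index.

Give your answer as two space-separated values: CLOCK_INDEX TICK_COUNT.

clock 0: start=0, rate=1.25, needs 100-0 = 100; ticks = ceil(100/1.25) = ceil(80.0000) = 80; reading at tick 80 = 0 + 1.25*80 = 100.0000
clock 1: start=50, rate=0.9, needs 100-50 = 50; ticks = ceil(50/0.9) = ceil(55.5556) = 56; reading at tick 56 = 50 + 0.9*56 = 100.4000
Minimum tick count = 56; winners = [1]; smallest index = 1

Answer: 1 56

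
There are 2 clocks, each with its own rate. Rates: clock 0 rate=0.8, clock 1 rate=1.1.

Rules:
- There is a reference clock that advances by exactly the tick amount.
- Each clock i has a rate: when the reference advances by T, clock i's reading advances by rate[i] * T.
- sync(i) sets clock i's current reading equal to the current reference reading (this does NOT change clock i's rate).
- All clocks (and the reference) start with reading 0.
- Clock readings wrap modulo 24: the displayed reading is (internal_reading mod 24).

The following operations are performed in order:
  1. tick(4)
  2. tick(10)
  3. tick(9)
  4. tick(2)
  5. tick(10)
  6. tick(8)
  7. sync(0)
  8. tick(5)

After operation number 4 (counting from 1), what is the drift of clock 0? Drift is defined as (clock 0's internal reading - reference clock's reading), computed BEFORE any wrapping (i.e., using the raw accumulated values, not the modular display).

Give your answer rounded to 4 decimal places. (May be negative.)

After op 1 tick(4): ref=4.0000 raw=[3.2000 4.4000]
After op 2 tick(10): ref=14.0000 raw=[11.2000 15.4000]
After op 3 tick(9): ref=23.0000 raw=[18.4000 25.3000]
After op 4 tick(2): ref=25.0000 raw=[20.0000 27.5000]
Drift of clock 0 after op 4: 20.0000 - 25.0000 = -5.0000

Answer: -5.0000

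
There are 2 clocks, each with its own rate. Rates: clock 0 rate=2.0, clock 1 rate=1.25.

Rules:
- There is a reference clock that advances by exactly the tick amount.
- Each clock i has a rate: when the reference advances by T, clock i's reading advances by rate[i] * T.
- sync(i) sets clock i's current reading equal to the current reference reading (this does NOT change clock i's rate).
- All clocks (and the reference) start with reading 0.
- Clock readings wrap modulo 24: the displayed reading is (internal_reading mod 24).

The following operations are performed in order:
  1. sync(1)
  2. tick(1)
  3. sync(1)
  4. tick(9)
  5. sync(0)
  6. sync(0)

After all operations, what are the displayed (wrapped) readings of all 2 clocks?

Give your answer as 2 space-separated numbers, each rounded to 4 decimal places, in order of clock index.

After op 1 sync(1): ref=0.0000 raw=[0.0000 0.0000]
After op 2 tick(1): ref=1.0000 raw=[2.0000 1.2500]
After op 3 sync(1): ref=1.0000 raw=[2.0000 1.0000]
After op 4 tick(9): ref=10.0000 raw=[20.0000 12.2500]
After op 5 sync(0): ref=10.0000 raw=[10.0000 12.2500]
After op 6 sync(0): ref=10.0000 raw=[10.0000 12.2500]
Wrap final raw readings (mod 24): 10.0000 mod 24 = 10.0000; 12.2500 mod 24 = 12.2500

Answer: 10.0000 12.2500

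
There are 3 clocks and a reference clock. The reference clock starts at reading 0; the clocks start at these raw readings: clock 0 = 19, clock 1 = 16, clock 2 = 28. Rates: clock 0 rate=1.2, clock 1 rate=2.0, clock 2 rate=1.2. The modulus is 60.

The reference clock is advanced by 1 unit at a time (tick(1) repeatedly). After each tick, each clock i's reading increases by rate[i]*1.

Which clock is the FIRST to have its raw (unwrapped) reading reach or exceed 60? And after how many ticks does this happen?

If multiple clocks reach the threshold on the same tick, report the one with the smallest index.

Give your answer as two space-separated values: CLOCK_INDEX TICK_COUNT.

Answer: 1 22

Derivation:
clock 0: start=19, rate=1.2, needs 60-19 = 41; ticks = ceil(41/1.2) = ceil(34.1667) = 35; reading at tick 35 = 19 + 1.2*35 = 61.0000
clock 1: start=16, rate=2.0, needs 60-16 = 44; ticks = ceil(44/2.0) = ceil(22.0000) = 22; reading at tick 22 = 16 + 2.0*22 = 60.0000
clock 2: start=28, rate=1.2, needs 60-28 = 32; ticks = ceil(32/1.2) = ceil(26.6667) = 27; reading at tick 27 = 28 + 1.2*27 = 60.4000
Minimum tick count = 22; winners = [1]; smallest index = 1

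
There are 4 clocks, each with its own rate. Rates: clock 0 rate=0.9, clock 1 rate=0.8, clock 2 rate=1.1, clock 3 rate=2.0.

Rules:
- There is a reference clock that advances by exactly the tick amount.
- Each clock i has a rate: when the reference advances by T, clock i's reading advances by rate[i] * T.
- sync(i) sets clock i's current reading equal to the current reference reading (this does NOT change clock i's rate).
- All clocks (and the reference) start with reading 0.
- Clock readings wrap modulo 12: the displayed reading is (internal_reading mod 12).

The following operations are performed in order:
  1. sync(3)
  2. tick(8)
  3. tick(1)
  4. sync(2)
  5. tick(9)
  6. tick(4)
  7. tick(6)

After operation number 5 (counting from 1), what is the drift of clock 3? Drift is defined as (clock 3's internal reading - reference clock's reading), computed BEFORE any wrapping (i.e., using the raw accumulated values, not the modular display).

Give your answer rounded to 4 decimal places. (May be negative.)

Answer: 18.0000

Derivation:
After op 1 sync(3): ref=0.0000 raw=[0.0000 0.0000 0.0000 0.0000]
After op 2 tick(8): ref=8.0000 raw=[7.2000 6.4000 8.8000 16.0000]
After op 3 tick(1): ref=9.0000 raw=[8.1000 7.2000 9.9000 18.0000]
After op 4 sync(2): ref=9.0000 raw=[8.1000 7.2000 9.0000 18.0000]
After op 5 tick(9): ref=18.0000 raw=[16.2000 14.4000 18.9000 36.0000]
Drift of clock 3 after op 5: 36.0000 - 18.0000 = 18.0000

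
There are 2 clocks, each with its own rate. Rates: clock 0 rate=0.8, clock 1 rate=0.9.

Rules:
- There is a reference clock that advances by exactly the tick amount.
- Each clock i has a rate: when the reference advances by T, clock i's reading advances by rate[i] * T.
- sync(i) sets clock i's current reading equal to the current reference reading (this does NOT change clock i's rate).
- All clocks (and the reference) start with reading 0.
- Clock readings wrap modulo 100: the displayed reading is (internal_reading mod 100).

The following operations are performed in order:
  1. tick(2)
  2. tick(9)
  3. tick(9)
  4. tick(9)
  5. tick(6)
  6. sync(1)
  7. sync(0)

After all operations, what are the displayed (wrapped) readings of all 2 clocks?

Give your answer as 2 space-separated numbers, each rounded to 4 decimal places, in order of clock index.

Answer: 35.0000 35.0000

Derivation:
After op 1 tick(2): ref=2.0000 raw=[1.6000 1.8000]
After op 2 tick(9): ref=11.0000 raw=[8.8000 9.9000]
After op 3 tick(9): ref=20.0000 raw=[16.0000 18.0000]
After op 4 tick(9): ref=29.0000 raw=[23.2000 26.1000]
After op 5 tick(6): ref=35.0000 raw=[28.0000 31.5000]
After op 6 sync(1): ref=35.0000 raw=[28.0000 35.0000]
After op 7 sync(0): ref=35.0000 raw=[35.0000 35.0000]
Wrap final raw readings (mod 100): 35.0000 mod 100 = 35.0000; 35.0000 mod 100 = 35.0000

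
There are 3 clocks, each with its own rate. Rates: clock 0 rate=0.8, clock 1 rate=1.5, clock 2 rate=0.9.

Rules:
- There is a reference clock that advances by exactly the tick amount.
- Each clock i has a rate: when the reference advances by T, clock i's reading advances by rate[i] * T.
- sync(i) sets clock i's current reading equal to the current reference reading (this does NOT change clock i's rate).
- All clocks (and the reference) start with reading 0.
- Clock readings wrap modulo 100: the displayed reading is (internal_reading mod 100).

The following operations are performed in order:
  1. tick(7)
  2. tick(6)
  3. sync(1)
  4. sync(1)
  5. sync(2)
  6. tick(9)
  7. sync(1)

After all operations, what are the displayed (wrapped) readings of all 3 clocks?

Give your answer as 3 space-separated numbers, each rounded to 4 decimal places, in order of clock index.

After op 1 tick(7): ref=7.0000 raw=[5.6000 10.5000 6.3000]
After op 2 tick(6): ref=13.0000 raw=[10.4000 19.5000 11.7000]
After op 3 sync(1): ref=13.0000 raw=[10.4000 13.0000 11.7000]
After op 4 sync(1): ref=13.0000 raw=[10.4000 13.0000 11.7000]
After op 5 sync(2): ref=13.0000 raw=[10.4000 13.0000 13.0000]
After op 6 tick(9): ref=22.0000 raw=[17.6000 26.5000 21.1000]
After op 7 sync(1): ref=22.0000 raw=[17.6000 22.0000 21.1000]
Wrap final raw readings (mod 100): 17.6000 mod 100 = 17.6000; 22.0000 mod 100 = 22.0000; 21.1000 mod 100 = 21.1000

Answer: 17.6000 22.0000 21.1000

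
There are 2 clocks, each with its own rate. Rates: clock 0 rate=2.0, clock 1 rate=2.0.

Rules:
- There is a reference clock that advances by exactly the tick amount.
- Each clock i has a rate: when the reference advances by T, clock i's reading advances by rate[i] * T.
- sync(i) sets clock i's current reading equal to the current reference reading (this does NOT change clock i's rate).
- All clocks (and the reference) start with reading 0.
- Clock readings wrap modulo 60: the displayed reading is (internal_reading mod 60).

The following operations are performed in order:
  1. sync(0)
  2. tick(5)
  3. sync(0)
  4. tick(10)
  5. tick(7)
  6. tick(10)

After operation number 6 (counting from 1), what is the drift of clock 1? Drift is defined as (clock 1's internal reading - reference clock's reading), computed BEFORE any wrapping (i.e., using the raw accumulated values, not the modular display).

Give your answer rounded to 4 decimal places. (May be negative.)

After op 1 sync(0): ref=0.0000 raw=[0.0000 0.0000]
After op 2 tick(5): ref=5.0000 raw=[10.0000 10.0000]
After op 3 sync(0): ref=5.0000 raw=[5.0000 10.0000]
After op 4 tick(10): ref=15.0000 raw=[25.0000 30.0000]
After op 5 tick(7): ref=22.0000 raw=[39.0000 44.0000]
After op 6 tick(10): ref=32.0000 raw=[59.0000 64.0000]
Drift of clock 1 after op 6: 64.0000 - 32.0000 = 32.0000

Answer: 32.0000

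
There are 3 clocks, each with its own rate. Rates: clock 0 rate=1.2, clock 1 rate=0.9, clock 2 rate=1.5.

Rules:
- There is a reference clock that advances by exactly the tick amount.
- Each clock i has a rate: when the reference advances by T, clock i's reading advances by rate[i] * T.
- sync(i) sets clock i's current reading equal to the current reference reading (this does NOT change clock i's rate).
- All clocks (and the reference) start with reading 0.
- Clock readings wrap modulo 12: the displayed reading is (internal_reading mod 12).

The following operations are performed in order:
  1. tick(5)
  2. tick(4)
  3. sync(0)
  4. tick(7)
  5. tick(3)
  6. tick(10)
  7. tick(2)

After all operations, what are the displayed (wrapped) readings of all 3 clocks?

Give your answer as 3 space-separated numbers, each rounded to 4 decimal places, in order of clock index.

After op 1 tick(5): ref=5.0000 raw=[6.0000 4.5000 7.5000]
After op 2 tick(4): ref=9.0000 raw=[10.8000 8.1000 13.5000]
After op 3 sync(0): ref=9.0000 raw=[9.0000 8.1000 13.5000]
After op 4 tick(7): ref=16.0000 raw=[17.4000 14.4000 24.0000]
After op 5 tick(3): ref=19.0000 raw=[21.0000 17.1000 28.5000]
After op 6 tick(10): ref=29.0000 raw=[33.0000 26.1000 43.5000]
After op 7 tick(2): ref=31.0000 raw=[35.4000 27.9000 46.5000]
Wrap final raw readings (mod 12): 35.4000 mod 12 = 11.4000; 27.9000 mod 12 = 3.9000; 46.5000 mod 12 = 10.5000

Answer: 11.4000 3.9000 10.5000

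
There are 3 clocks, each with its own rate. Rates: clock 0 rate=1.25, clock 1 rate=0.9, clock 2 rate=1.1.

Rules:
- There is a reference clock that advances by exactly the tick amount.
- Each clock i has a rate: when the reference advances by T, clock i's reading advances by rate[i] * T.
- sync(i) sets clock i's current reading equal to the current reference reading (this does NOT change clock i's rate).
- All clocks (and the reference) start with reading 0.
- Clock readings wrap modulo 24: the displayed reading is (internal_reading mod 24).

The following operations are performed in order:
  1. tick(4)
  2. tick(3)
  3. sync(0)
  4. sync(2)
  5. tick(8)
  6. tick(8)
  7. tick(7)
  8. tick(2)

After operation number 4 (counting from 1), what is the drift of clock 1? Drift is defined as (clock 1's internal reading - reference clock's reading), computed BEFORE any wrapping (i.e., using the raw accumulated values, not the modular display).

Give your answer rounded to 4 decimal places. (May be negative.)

Answer: -0.7000

Derivation:
After op 1 tick(4): ref=4.0000 raw=[5.0000 3.6000 4.4000]
After op 2 tick(3): ref=7.0000 raw=[8.7500 6.3000 7.7000]
After op 3 sync(0): ref=7.0000 raw=[7.0000 6.3000 7.7000]
After op 4 sync(2): ref=7.0000 raw=[7.0000 6.3000 7.0000]
Drift of clock 1 after op 4: 6.3000 - 7.0000 = -0.7000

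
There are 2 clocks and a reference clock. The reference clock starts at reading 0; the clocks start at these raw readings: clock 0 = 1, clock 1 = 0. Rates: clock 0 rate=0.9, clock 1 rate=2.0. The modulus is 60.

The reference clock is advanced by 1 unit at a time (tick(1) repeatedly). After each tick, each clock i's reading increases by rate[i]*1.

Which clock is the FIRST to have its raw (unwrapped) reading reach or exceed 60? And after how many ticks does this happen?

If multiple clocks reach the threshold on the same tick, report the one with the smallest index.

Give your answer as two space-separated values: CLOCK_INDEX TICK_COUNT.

clock 0: start=1, rate=0.9, needs 60-1 = 59; ticks = ceil(59/0.9) = ceil(65.5556) = 66; reading at tick 66 = 1 + 0.9*66 = 60.4000
clock 1: start=0, rate=2.0, needs 60-0 = 60; ticks = ceil(60/2.0) = ceil(30.0000) = 30; reading at tick 30 = 0 + 2.0*30 = 60.0000
Minimum tick count = 30; winners = [1]; smallest index = 1

Answer: 1 30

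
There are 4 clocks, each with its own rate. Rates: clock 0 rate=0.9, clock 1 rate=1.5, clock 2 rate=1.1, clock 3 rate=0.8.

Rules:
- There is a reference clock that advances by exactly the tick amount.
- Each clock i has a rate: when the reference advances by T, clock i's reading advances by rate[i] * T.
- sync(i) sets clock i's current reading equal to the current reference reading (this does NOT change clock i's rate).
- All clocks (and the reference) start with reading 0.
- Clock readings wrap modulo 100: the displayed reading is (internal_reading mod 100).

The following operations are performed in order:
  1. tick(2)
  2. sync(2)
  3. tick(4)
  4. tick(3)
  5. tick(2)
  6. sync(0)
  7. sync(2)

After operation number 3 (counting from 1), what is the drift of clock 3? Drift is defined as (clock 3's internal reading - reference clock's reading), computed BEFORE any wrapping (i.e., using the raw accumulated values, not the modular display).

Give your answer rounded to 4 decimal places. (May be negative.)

After op 1 tick(2): ref=2.0000 raw=[1.8000 3.0000 2.2000 1.6000]
After op 2 sync(2): ref=2.0000 raw=[1.8000 3.0000 2.0000 1.6000]
After op 3 tick(4): ref=6.0000 raw=[5.4000 9.0000 6.4000 4.8000]
Drift of clock 3 after op 3: 4.8000 - 6.0000 = -1.2000

Answer: -1.2000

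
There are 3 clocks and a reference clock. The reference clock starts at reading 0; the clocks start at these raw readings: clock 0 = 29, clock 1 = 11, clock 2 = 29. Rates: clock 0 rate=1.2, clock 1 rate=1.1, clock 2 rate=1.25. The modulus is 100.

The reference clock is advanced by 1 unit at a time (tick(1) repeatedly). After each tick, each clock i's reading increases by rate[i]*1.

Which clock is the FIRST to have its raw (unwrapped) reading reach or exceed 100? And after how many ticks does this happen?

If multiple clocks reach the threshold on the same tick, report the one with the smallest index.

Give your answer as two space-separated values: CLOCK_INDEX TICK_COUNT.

clock 0: start=29, rate=1.2, needs 100-29 = 71; ticks = ceil(71/1.2) = ceil(59.1667) = 60; reading at tick 60 = 29 + 1.2*60 = 101.0000
clock 1: start=11, rate=1.1, needs 100-11 = 89; ticks = ceil(89/1.1) = ceil(80.9091) = 81; reading at tick 81 = 11 + 1.1*81 = 100.1000
clock 2: start=29, rate=1.25, needs 100-29 = 71; ticks = ceil(71/1.25) = ceil(56.8000) = 57; reading at tick 57 = 29 + 1.25*57 = 100.2500
Minimum tick count = 57; winners = [2]; smallest index = 2

Answer: 2 57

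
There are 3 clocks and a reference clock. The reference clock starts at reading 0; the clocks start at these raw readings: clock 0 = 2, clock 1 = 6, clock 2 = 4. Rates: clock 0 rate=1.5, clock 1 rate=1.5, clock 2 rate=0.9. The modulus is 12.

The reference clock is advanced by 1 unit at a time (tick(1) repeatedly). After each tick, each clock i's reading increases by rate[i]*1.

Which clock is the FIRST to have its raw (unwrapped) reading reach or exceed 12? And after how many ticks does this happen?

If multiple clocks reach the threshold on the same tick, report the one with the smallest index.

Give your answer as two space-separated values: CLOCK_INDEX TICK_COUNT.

Answer: 1 4

Derivation:
clock 0: start=2, rate=1.5, needs 12-2 = 10; ticks = ceil(10/1.5) = ceil(6.6667) = 7; reading at tick 7 = 2 + 1.5*7 = 12.5000
clock 1: start=6, rate=1.5, needs 12-6 = 6; ticks = ceil(6/1.5) = ceil(4.0000) = 4; reading at tick 4 = 6 + 1.5*4 = 12.0000
clock 2: start=4, rate=0.9, needs 12-4 = 8; ticks = ceil(8/0.9) = ceil(8.8889) = 9; reading at tick 9 = 4 + 0.9*9 = 12.1000
Minimum tick count = 4; winners = [1]; smallest index = 1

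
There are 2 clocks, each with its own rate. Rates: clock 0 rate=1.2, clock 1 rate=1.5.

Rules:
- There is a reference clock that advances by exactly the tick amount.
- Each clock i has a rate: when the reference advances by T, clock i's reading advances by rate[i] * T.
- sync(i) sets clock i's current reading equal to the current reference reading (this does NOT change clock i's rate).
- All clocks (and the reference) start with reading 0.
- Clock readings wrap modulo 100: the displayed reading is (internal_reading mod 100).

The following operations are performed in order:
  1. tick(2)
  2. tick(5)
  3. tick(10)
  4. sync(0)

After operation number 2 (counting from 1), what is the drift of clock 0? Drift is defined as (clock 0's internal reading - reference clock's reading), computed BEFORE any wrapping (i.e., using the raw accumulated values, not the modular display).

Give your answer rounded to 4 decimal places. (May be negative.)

After op 1 tick(2): ref=2.0000 raw=[2.4000 3.0000]
After op 2 tick(5): ref=7.0000 raw=[8.4000 10.5000]
Drift of clock 0 after op 2: 8.4000 - 7.0000 = 1.4000

Answer: 1.4000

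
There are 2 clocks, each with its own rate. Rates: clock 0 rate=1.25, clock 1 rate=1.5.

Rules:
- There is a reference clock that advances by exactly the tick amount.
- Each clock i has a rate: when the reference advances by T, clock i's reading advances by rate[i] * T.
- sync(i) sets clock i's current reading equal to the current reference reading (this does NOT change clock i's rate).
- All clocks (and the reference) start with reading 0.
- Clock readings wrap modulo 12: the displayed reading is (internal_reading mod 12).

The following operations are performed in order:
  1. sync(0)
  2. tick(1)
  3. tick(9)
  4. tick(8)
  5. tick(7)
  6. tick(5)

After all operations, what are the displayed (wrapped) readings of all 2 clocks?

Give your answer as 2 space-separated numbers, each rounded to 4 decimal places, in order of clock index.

After op 1 sync(0): ref=0.0000 raw=[0.0000 0.0000]
After op 2 tick(1): ref=1.0000 raw=[1.2500 1.5000]
After op 3 tick(9): ref=10.0000 raw=[12.5000 15.0000]
After op 4 tick(8): ref=18.0000 raw=[22.5000 27.0000]
After op 5 tick(7): ref=25.0000 raw=[31.2500 37.5000]
After op 6 tick(5): ref=30.0000 raw=[37.5000 45.0000]
Wrap final raw readings (mod 12): 37.5000 mod 12 = 1.5000; 45.0000 mod 12 = 9.0000

Answer: 1.5000 9.0000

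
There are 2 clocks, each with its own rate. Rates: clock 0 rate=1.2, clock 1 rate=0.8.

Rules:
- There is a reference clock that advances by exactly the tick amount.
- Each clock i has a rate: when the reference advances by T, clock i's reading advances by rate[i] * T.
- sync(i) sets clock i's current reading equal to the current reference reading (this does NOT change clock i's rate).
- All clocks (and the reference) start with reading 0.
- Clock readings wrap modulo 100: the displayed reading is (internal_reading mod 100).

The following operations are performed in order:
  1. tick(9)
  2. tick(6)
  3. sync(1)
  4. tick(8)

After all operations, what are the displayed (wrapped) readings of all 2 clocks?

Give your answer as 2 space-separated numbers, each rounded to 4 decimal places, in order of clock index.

Answer: 27.6000 21.4000

Derivation:
After op 1 tick(9): ref=9.0000 raw=[10.8000 7.2000]
After op 2 tick(6): ref=15.0000 raw=[18.0000 12.0000]
After op 3 sync(1): ref=15.0000 raw=[18.0000 15.0000]
After op 4 tick(8): ref=23.0000 raw=[27.6000 21.4000]
Wrap final raw readings (mod 100): 27.6000 mod 100 = 27.6000; 21.4000 mod 100 = 21.4000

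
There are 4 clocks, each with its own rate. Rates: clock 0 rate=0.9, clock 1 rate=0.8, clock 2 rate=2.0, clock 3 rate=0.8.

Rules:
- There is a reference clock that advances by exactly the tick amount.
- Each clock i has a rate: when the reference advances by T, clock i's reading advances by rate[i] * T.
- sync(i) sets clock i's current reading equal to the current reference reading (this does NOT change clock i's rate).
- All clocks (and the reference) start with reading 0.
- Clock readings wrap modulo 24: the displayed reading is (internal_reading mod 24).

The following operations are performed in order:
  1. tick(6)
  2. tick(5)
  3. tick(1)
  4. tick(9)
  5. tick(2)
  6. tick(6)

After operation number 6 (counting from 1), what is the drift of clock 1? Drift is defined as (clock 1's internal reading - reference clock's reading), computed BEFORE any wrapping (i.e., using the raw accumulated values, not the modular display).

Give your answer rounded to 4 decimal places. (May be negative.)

Answer: -5.8000

Derivation:
After op 1 tick(6): ref=6.0000 raw=[5.4000 4.8000 12.0000 4.8000]
After op 2 tick(5): ref=11.0000 raw=[9.9000 8.8000 22.0000 8.8000]
After op 3 tick(1): ref=12.0000 raw=[10.8000 9.6000 24.0000 9.6000]
After op 4 tick(9): ref=21.0000 raw=[18.9000 16.8000 42.0000 16.8000]
After op 5 tick(2): ref=23.0000 raw=[20.7000 18.4000 46.0000 18.4000]
After op 6 tick(6): ref=29.0000 raw=[26.1000 23.2000 58.0000 23.2000]
Drift of clock 1 after op 6: 23.2000 - 29.0000 = -5.8000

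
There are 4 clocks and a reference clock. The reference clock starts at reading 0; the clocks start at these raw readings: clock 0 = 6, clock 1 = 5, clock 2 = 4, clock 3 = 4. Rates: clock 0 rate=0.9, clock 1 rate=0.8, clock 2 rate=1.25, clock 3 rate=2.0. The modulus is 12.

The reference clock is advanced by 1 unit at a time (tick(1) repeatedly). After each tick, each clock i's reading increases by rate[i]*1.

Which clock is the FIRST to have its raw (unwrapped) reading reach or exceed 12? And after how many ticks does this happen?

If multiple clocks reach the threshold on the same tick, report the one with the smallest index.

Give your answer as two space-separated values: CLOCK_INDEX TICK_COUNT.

clock 0: start=6, rate=0.9, needs 12-6 = 6; ticks = ceil(6/0.9) = ceil(6.6667) = 7; reading at tick 7 = 6 + 0.9*7 = 12.3000
clock 1: start=5, rate=0.8, needs 12-5 = 7; ticks = ceil(7/0.8) = ceil(8.7500) = 9; reading at tick 9 = 5 + 0.8*9 = 12.2000
clock 2: start=4, rate=1.25, needs 12-4 = 8; ticks = ceil(8/1.25) = ceil(6.4000) = 7; reading at tick 7 = 4 + 1.25*7 = 12.7500
clock 3: start=4, rate=2.0, needs 12-4 = 8; ticks = ceil(8/2.0) = ceil(4.0000) = 4; reading at tick 4 = 4 + 2.0*4 = 12.0000
Minimum tick count = 4; winners = [3]; smallest index = 3

Answer: 3 4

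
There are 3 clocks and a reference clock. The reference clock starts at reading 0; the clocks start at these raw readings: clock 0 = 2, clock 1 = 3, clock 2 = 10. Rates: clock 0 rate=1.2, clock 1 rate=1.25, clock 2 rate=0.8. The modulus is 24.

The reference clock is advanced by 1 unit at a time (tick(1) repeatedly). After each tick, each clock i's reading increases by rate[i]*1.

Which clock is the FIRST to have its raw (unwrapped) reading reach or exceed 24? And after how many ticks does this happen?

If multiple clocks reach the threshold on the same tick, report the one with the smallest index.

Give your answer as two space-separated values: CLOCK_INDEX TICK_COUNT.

clock 0: start=2, rate=1.2, needs 24-2 = 22; ticks = ceil(22/1.2) = ceil(18.3333) = 19; reading at tick 19 = 2 + 1.2*19 = 24.8000
clock 1: start=3, rate=1.25, needs 24-3 = 21; ticks = ceil(21/1.25) = ceil(16.8000) = 17; reading at tick 17 = 3 + 1.25*17 = 24.2500
clock 2: start=10, rate=0.8, needs 24-10 = 14; ticks = ceil(14/0.8) = ceil(17.5000) = 18; reading at tick 18 = 10 + 0.8*18 = 24.4000
Minimum tick count = 17; winners = [1]; smallest index = 1

Answer: 1 17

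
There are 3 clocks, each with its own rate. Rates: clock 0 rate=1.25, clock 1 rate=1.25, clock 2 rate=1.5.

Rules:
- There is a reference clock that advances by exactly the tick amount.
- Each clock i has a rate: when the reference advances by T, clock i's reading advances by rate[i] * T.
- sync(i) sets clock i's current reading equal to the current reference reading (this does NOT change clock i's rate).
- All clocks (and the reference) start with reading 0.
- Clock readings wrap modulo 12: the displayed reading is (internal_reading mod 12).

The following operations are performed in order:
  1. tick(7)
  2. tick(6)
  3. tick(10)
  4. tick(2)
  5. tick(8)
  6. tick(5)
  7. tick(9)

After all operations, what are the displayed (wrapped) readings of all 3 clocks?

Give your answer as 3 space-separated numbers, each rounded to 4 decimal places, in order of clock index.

Answer: 10.7500 10.7500 10.5000

Derivation:
After op 1 tick(7): ref=7.0000 raw=[8.7500 8.7500 10.5000]
After op 2 tick(6): ref=13.0000 raw=[16.2500 16.2500 19.5000]
After op 3 tick(10): ref=23.0000 raw=[28.7500 28.7500 34.5000]
After op 4 tick(2): ref=25.0000 raw=[31.2500 31.2500 37.5000]
After op 5 tick(8): ref=33.0000 raw=[41.2500 41.2500 49.5000]
After op 6 tick(5): ref=38.0000 raw=[47.5000 47.5000 57.0000]
After op 7 tick(9): ref=47.0000 raw=[58.7500 58.7500 70.5000]
Wrap final raw readings (mod 12): 58.7500 mod 12 = 10.7500; 58.7500 mod 12 = 10.7500; 70.5000 mod 12 = 10.5000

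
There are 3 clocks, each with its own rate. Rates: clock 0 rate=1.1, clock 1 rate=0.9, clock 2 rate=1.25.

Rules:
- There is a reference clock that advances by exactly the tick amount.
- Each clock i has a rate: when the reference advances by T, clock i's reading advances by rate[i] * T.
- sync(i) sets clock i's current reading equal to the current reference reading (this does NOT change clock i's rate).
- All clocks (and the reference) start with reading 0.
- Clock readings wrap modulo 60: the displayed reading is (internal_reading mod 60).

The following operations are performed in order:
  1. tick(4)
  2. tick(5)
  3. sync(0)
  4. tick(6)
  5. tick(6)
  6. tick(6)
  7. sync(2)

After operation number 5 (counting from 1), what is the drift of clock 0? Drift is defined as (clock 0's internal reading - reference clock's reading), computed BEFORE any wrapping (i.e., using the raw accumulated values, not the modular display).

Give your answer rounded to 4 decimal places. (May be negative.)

After op 1 tick(4): ref=4.0000 raw=[4.4000 3.6000 5.0000]
After op 2 tick(5): ref=9.0000 raw=[9.9000 8.1000 11.2500]
After op 3 sync(0): ref=9.0000 raw=[9.0000 8.1000 11.2500]
After op 4 tick(6): ref=15.0000 raw=[15.6000 13.5000 18.7500]
After op 5 tick(6): ref=21.0000 raw=[22.2000 18.9000 26.2500]
Drift of clock 0 after op 5: 22.2000 - 21.0000 = 1.2000

Answer: 1.2000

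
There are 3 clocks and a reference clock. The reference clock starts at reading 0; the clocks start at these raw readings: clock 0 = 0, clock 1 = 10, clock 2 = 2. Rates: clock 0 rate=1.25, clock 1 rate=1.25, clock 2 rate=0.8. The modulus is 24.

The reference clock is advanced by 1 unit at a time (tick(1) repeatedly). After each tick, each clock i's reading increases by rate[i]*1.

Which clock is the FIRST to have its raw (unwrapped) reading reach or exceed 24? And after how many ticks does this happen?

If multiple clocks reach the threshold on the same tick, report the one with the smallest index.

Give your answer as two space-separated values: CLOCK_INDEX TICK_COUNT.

Answer: 1 12

Derivation:
clock 0: start=0, rate=1.25, needs 24-0 = 24; ticks = ceil(24/1.25) = ceil(19.2000) = 20; reading at tick 20 = 0 + 1.25*20 = 25.0000
clock 1: start=10, rate=1.25, needs 24-10 = 14; ticks = ceil(14/1.25) = ceil(11.2000) = 12; reading at tick 12 = 10 + 1.25*12 = 25.0000
clock 2: start=2, rate=0.8, needs 24-2 = 22; ticks = ceil(22/0.8) = ceil(27.5000) = 28; reading at tick 28 = 2 + 0.8*28 = 24.4000
Minimum tick count = 12; winners = [1]; smallest index = 1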